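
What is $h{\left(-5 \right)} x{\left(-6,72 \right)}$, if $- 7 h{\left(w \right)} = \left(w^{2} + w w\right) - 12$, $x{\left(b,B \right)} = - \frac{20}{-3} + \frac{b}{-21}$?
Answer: $- \frac{5548}{147} \approx -37.742$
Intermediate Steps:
$x{\left(b,B \right)} = \frac{20}{3} - \frac{b}{21}$ ($x{\left(b,B \right)} = \left(-20\right) \left(- \frac{1}{3}\right) + b \left(- \frac{1}{21}\right) = \frac{20}{3} - \frac{b}{21}$)
$h{\left(w \right)} = \frac{12}{7} - \frac{2 w^{2}}{7}$ ($h{\left(w \right)} = - \frac{\left(w^{2} + w w\right) - 12}{7} = - \frac{\left(w^{2} + w^{2}\right) - 12}{7} = - \frac{2 w^{2} - 12}{7} = - \frac{-12 + 2 w^{2}}{7} = \frac{12}{7} - \frac{2 w^{2}}{7}$)
$h{\left(-5 \right)} x{\left(-6,72 \right)} = \left(\frac{12}{7} - \frac{2 \left(-5\right)^{2}}{7}\right) \left(\frac{20}{3} - - \frac{2}{7}\right) = \left(\frac{12}{7} - \frac{50}{7}\right) \left(\frac{20}{3} + \frac{2}{7}\right) = \left(\frac{12}{7} - \frac{50}{7}\right) \frac{146}{21} = \left(- \frac{38}{7}\right) \frac{146}{21} = - \frac{5548}{147}$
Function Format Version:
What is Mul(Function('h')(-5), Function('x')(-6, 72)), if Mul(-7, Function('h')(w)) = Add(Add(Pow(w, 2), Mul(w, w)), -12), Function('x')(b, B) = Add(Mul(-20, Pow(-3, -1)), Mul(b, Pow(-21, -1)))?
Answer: Rational(-5548, 147) ≈ -37.742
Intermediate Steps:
Function('x')(b, B) = Add(Rational(20, 3), Mul(Rational(-1, 21), b)) (Function('x')(b, B) = Add(Mul(-20, Rational(-1, 3)), Mul(b, Rational(-1, 21))) = Add(Rational(20, 3), Mul(Rational(-1, 21), b)))
Function('h')(w) = Add(Rational(12, 7), Mul(Rational(-2, 7), Pow(w, 2))) (Function('h')(w) = Mul(Rational(-1, 7), Add(Add(Pow(w, 2), Mul(w, w)), -12)) = Mul(Rational(-1, 7), Add(Add(Pow(w, 2), Pow(w, 2)), -12)) = Mul(Rational(-1, 7), Add(Mul(2, Pow(w, 2)), -12)) = Mul(Rational(-1, 7), Add(-12, Mul(2, Pow(w, 2)))) = Add(Rational(12, 7), Mul(Rational(-2, 7), Pow(w, 2))))
Mul(Function('h')(-5), Function('x')(-6, 72)) = Mul(Add(Rational(12, 7), Mul(Rational(-2, 7), Pow(-5, 2))), Add(Rational(20, 3), Mul(Rational(-1, 21), -6))) = Mul(Add(Rational(12, 7), Mul(Rational(-2, 7), 25)), Add(Rational(20, 3), Rational(2, 7))) = Mul(Add(Rational(12, 7), Rational(-50, 7)), Rational(146, 21)) = Mul(Rational(-38, 7), Rational(146, 21)) = Rational(-5548, 147)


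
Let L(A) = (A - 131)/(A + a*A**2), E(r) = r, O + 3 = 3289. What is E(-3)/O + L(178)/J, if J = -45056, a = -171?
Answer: -366155571803/401062487564288 ≈ -0.00091296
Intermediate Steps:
O = 3286 (O = -3 + 3289 = 3286)
L(A) = (-131 + A)/(A - 171*A**2) (L(A) = (A - 131)/(A - 171*A**2) = (-131 + A)/(A - 171*A**2))
E(-3)/O + L(178)/J = -3/3286 + ((-131 + 178)/(178*(1 - 171*178)))/(-45056) = -3*1/3286 + ((1/178)*47/(1 - 30438))*(-1/45056) = -3/3286 + ((1/178)*47/(-30437))*(-1/45056) = -3/3286 + ((1/178)*(-1/30437)*47)*(-1/45056) = -3/3286 - 47/5417786*(-1/45056) = -3/3286 + 47/244103766016 = -366155571803/401062487564288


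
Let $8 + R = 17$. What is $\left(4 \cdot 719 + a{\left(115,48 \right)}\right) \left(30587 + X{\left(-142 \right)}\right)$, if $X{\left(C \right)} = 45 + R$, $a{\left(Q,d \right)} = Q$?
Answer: $91647231$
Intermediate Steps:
$R = 9$ ($R = -8 + 17 = 9$)
$X{\left(C \right)} = 54$ ($X{\left(C \right)} = 45 + 9 = 54$)
$\left(4 \cdot 719 + a{\left(115,48 \right)}\right) \left(30587 + X{\left(-142 \right)}\right) = \left(4 \cdot 719 + 115\right) \left(30587 + 54\right) = \left(2876 + 115\right) 30641 = 2991 \cdot 30641 = 91647231$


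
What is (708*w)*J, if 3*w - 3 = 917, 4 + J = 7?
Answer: 651360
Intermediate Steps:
J = 3 (J = -4 + 7 = 3)
w = 920/3 (w = 1 + (⅓)*917 = 1 + 917/3 = 920/3 ≈ 306.67)
(708*w)*J = (708*(920/3))*3 = 217120*3 = 651360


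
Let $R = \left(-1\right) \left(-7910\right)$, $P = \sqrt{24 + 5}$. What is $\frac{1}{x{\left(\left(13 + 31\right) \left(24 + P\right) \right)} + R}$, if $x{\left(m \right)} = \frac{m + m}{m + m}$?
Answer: $\frac{1}{7911} \approx 0.00012641$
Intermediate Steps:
$P = \sqrt{29} \approx 5.3852$
$x{\left(m \right)} = 1$ ($x{\left(m \right)} = \frac{2 m}{2 m} = 2 m \frac{1}{2 m} = 1$)
$R = 7910$
$\frac{1}{x{\left(\left(13 + 31\right) \left(24 + P\right) \right)} + R} = \frac{1}{1 + 7910} = \frac{1}{7911}$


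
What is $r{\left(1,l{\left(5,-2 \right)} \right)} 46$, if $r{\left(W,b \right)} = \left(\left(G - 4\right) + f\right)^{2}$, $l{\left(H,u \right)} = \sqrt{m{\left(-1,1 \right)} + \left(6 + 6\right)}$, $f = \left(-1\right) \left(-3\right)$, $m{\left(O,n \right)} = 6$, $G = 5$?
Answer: $736$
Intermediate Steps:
$f = 3$
$l{\left(H,u \right)} = 3 \sqrt{2}$ ($l{\left(H,u \right)} = \sqrt{6 + \left(6 + 6\right)} = \sqrt{6 + 12} = \sqrt{18} = 3 \sqrt{2}$)
$r{\left(W,b \right)} = 16$ ($r{\left(W,b \right)} = \left(\left(5 - 4\right) + 3\right)^{2} = \left(1 + 3\right)^{2} = 4^{2} = 16$)
$r{\left(1,l{\left(5,-2 \right)} \right)} 46 = 16 \cdot 46 = 736$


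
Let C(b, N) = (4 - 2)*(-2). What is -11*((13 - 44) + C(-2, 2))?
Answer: 385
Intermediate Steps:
C(b, N) = -4 (C(b, N) = 2*(-2) = -4)
-11*((13 - 44) + C(-2, 2)) = -11*((13 - 44) - 4) = -11*(-31 - 4) = -11*(-35) = 385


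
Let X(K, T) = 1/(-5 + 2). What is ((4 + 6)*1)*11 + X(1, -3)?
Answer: 329/3 ≈ 109.67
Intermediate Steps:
X(K, T) = -⅓ (X(K, T) = 1/(-3) = -⅓)
((4 + 6)*1)*11 + X(1, -3) = ((4 + 6)*1)*11 - ⅓ = (10*1)*11 - ⅓ = 10*11 - ⅓ = 110 - ⅓ = 329/3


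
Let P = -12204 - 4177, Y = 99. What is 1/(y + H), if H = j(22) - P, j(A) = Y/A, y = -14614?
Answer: 2/3543 ≈ 0.00056449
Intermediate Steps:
j(A) = 99/A
P = -16381
H = 32771/2 (H = 99/22 - 1*(-16381) = 99*(1/22) + 16381 = 9/2 + 16381 = 32771/2 ≈ 16386.)
1/(y + H) = 1/(-14614 + 32771/2) = 1/(3543/2) = 2/3543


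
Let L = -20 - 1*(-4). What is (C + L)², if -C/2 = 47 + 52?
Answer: 45796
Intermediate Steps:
C = -198 (C = -2*(47 + 52) = -2*99 = -198)
L = -16 (L = -20 + 4 = -16)
(C + L)² = (-198 - 16)² = (-214)² = 45796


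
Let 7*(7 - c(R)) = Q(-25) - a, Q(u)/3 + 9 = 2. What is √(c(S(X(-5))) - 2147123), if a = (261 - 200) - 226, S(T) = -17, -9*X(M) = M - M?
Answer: 2*I*√26302423/7 ≈ 1465.3*I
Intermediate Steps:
Q(u) = -21 (Q(u) = -27 + 3*2 = -27 + 6 = -21)
X(M) = 0 (X(M) = -(M - M)/9 = -⅑*0 = 0)
a = -165 (a = 61 - 226 = -165)
c(R) = -95/7 (c(R) = 7 - (-21 - 1*(-165))/7 = 7 - (-21 + 165)/7 = 7 - ⅐*144 = 7 - 144/7 = -95/7)
√(c(S(X(-5))) - 2147123) = √(-95/7 - 2147123) = √(-15029956/7) = 2*I*√26302423/7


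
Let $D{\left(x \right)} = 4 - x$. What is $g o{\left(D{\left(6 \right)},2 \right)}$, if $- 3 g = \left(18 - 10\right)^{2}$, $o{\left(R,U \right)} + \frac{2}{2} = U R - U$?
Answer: $\frac{448}{3} \approx 149.33$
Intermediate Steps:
$o{\left(R,U \right)} = -1 - U + R U$ ($o{\left(R,U \right)} = -1 + \left(U R - U\right) = -1 + \left(R U - U\right) = -1 + \left(- U + R U\right) = -1 - U + R U$)
$g = - \frac{64}{3}$ ($g = - \frac{\left(18 - 10\right)^{2}}{3} = - \frac{8^{2}}{3} = \left(- \frac{1}{3}\right) 64 = - \frac{64}{3} \approx -21.333$)
$g o{\left(D{\left(6 \right)},2 \right)} = - \frac{64 \left(-1 - 2 + \left(4 - 6\right) 2\right)}{3} = - \frac{64 \left(-1 - 2 - 4\right)}{3} = \left(- \frac{64}{3}\right) \left(-7\right) = \frac{448}{3}$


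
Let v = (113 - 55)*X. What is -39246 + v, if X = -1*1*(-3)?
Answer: -39072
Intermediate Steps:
X = 3 (X = -1*(-3) = 3)
v = 174 (v = (113 - 55)*3 = 58*3 = 174)
-39246 + v = -39246 + 174 = -39072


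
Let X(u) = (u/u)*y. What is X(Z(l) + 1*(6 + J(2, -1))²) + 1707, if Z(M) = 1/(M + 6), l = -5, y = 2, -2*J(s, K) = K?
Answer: 1709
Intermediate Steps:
J(s, K) = -K/2
Z(M) = 1/(6 + M)
X(u) = 2 (X(u) = (u/u)*2 = 1*2 = 2)
X(Z(l) + 1*(6 + J(2, -1))²) + 1707 = 2 + 1707 = 1709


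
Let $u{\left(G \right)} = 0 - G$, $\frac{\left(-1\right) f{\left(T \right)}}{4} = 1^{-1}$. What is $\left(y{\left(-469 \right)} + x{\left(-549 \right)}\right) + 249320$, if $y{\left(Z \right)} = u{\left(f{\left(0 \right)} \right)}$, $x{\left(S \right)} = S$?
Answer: $248775$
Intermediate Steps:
$f{\left(T \right)} = -4$ ($f{\left(T \right)} = - \frac{4}{1} = \left(-4\right) 1 = -4$)
$u{\left(G \right)} = - G$
$y{\left(Z \right)} = 4$ ($y{\left(Z \right)} = \left(-1\right) \left(-4\right) = 4$)
$\left(y{\left(-469 \right)} + x{\left(-549 \right)}\right) + 249320 = \left(4 - 549\right) + 249320 = -545 + 249320 = 248775$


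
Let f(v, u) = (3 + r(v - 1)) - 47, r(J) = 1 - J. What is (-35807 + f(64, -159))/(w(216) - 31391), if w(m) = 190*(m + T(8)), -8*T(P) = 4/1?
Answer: -35913/9554 ≈ -3.7589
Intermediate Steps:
T(P) = -½ (T(P) = -1/(2*1) = -1/2 = -⅛*4 = -½)
w(m) = -95 + 190*m (w(m) = 190*(m - ½) = 190*(-½ + m) = -95 + 190*m)
f(v, u) = -42 - v (f(v, u) = (3 + (1 - (v - 1))) - 47 = (3 + (1 - (-1 + v))) - 47 = (3 + (1 + (1 - v))) - 47 = (3 + (2 - v)) - 47 = (5 - v) - 47 = -42 - v)
(-35807 + f(64, -159))/(w(216) - 31391) = (-35807 + (-42 - 1*64))/((-95 + 190*216) - 31391) = (-35807 + (-42 - 64))/((-95 + 41040) - 31391) = (-35807 - 106)/(40945 - 31391) = -35913/9554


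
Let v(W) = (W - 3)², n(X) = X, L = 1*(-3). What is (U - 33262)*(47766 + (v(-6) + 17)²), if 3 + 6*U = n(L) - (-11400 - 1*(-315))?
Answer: -1802307235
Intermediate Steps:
L = -3
v(W) = (-3 + W)²
U = 3693/2 (U = -½ + (-3 - (-11400 - 1*(-315)))/6 = -½ + (-3 - (-11400 + 315))/6 = -½ + (-3 - 1*(-11085))/6 = -½ + (-3 + 11085)/6 = -½ + (⅙)*11082 = -½ + 1847 = 3693/2 ≈ 1846.5)
(U - 33262)*(47766 + (v(-6) + 17)²) = (3693/2 - 33262)*(47766 + ((-3 - 6)² + 17)²) = -62831*(47766 + ((-9)² + 17)²)/2 = -62831*(47766 + (81 + 17)²)/2 = -62831*(47766 + 98²)/2 = -62831*(47766 + 9604)/2 = -62831/2*57370 = -1802307235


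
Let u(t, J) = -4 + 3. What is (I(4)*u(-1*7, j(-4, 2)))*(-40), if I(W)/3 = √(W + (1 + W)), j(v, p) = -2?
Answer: 360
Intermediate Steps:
I(W) = 3*√(1 + 2*W) (I(W) = 3*√(W + (1 + W)) = 3*√(1 + 2*W))
u(t, J) = -1
(I(4)*u(-1*7, j(-4, 2)))*(-40) = ((3*√(1 + 2*4))*(-1))*(-40) = ((3*√(1 + 8))*(-1))*(-40) = ((3*√9)*(-1))*(-40) = ((3*3)*(-1))*(-40) = (9*(-1))*(-40) = -9*(-40) = 360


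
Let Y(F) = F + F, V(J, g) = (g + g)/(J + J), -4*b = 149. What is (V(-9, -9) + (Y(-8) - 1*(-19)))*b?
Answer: -149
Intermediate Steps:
b = -149/4 (b = -¼*149 = -149/4 ≈ -37.250)
V(J, g) = g/J (V(J, g) = (2*g)/((2*J)) = (2*g)*(1/(2*J)) = g/J)
Y(F) = 2*F
(V(-9, -9) + (Y(-8) - 1*(-19)))*b = (-9/(-9) + (2*(-8) - 1*(-19)))*(-149/4) = (-9*(-⅑) + (-16 + 19))*(-149/4) = (1 + 3)*(-149/4) = 4*(-149/4) = -149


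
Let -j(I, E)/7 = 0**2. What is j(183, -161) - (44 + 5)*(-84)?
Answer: 4116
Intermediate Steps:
j(I, E) = 0 (j(I, E) = -7*0**2 = -7*0 = 0)
j(183, -161) - (44 + 5)*(-84) = 0 - (44 + 5)*(-84) = 0 - 49*(-84) = 0 - 1*(-4116) = 0 + 4116 = 4116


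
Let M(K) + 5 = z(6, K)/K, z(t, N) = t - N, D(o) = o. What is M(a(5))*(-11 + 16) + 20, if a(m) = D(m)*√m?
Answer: -10 + 6*√5/5 ≈ -7.3167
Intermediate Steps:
a(m) = m^(3/2) (a(m) = m*√m = m^(3/2))
M(K) = -5 + (6 - K)/K
M(a(5))*(-11 + 16) + 20 = (-6 + 6/(5^(3/2)))*(-11 + 16) + 20 = (-6 + 6/((5*√5)))*5 + 20 = (-6 + 6*(√5/25))*5 + 20 = (-6 + 6*√5/25)*5 + 20 = (-30 + 6*√5/5) + 20 = -10 + 6*√5/5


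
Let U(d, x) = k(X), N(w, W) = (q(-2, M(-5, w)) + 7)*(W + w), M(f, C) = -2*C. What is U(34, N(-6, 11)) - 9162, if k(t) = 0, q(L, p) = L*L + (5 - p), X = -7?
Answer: -9162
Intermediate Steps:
q(L, p) = 5 + L² - p (q(L, p) = L² + (5 - p) = 5 + L² - p)
N(w, W) = (16 + 2*w)*(W + w) (N(w, W) = ((5 + (-2)² - (-2)*w) + 7)*(W + w) = ((5 + 4 + 2*w) + 7)*(W + w) = ((9 + 2*w) + 7)*(W + w) = (16 + 2*w)*(W + w))
U(d, x) = 0
U(34, N(-6, 11)) - 9162 = 0 - 9162 = -9162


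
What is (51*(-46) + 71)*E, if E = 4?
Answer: -9100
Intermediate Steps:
(51*(-46) + 71)*E = (51*(-46) + 71)*4 = (-2346 + 71)*4 = -2275*4 = -9100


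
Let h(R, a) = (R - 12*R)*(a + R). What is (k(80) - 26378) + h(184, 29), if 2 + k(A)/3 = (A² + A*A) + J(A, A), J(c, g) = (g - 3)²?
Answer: -401309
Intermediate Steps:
J(c, g) = (-3 + g)²
h(R, a) = -11*R*(R + a) (h(R, a) = (-11*R)*(R + a) = -11*R*(R + a))
k(A) = -6 + 3*(-3 + A)² + 6*A² (k(A) = -6 + 3*((A² + A*A) + (-3 + A)²) = -6 + 3*((A² + A²) + (-3 + A)²) = -6 + 3*(2*A² + (-3 + A)²) = -6 + 3*((-3 + A)² + 2*A²) = -6 + (3*(-3 + A)² + 6*A²) = -6 + 3*(-3 + A)² + 6*A²)
(k(80) - 26378) + h(184, 29) = ((21 - 18*80 + 9*80²) - 26378) - 11*184*(184 + 29) = ((21 - 1440 + 9*6400) - 26378) - 11*184*213 = ((21 - 1440 + 57600) - 26378) - 431112 = (56181 - 26378) - 431112 = 29803 - 431112 = -401309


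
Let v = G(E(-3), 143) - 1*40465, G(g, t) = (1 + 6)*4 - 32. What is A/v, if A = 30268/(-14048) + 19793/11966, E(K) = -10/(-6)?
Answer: 10516853/850346606824 ≈ 1.2368e-5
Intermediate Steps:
E(K) = 5/3 (E(K) = -10*(-⅙) = 5/3)
A = -10516853/21012296 (A = 30268*(-1/14048) + 19793*(1/11966) = -7567/3512 + 19793/11966 = -10516853/21012296 ≈ -0.50051)
G(g, t) = -4 (G(g, t) = 7*4 - 32 = 28 - 32 = -4)
v = -40469 (v = -4 - 1*40465 = -4 - 40465 = -40469)
A/v = -10516853/21012296/(-40469) = -10516853/21012296*(-1/40469) = 10516853/850346606824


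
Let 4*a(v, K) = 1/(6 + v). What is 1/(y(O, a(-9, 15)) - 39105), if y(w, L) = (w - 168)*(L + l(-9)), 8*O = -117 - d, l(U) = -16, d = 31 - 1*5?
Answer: -96/3467089 ≈ -2.7689e-5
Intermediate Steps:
a(v, K) = 1/(4*(6 + v))
d = 26 (d = 31 - 5 = 26)
O = -143/8 (O = (-117 - 1*26)/8 = (-117 - 26)/8 = (⅛)*(-143) = -143/8 ≈ -17.875)
y(w, L) = (-168 + w)*(-16 + L) (y(w, L) = (w - 168)*(L - 16) = (-168 + w)*(-16 + L))
1/(y(O, a(-9, 15)) - 39105) = 1/((2688 - 42/(6 - 9) - 16*(-143/8) + (1/(4*(6 - 9)))*(-143/8)) - 39105) = 1/((2688 - 42/(-3) + 286 + ((¼)/(-3))*(-143/8)) - 39105) = 1/((2688 - 42*(-1)/3 + 286 + ((¼)*(-⅓))*(-143/8)) - 39105) = 1/((2688 - 168*(-1/12) + 286 - 1/12*(-143/8)) - 39105) = 1/((2688 + 14 + 286 + 143/96) - 39105) = 1/(286991/96 - 39105) = 1/(-3467089/96) = -96/3467089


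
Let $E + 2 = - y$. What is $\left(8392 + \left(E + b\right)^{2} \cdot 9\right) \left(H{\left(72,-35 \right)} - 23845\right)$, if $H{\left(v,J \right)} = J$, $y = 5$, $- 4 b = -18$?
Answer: $-201744210$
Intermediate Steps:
$b = \frac{9}{2}$ ($b = \left(- \frac{1}{4}\right) \left(-18\right) = \frac{9}{2} \approx 4.5$)
$E = -7$ ($E = -2 - 5 = -7$)
$\left(8392 + \left(E + b\right)^{2} \cdot 9\right) \left(H{\left(72,-35 \right)} - 23845\right) = \left(8392 + \left(-7 + \frac{9}{2}\right)^{2} \cdot 9\right) \left(-35 - 23845\right) = \left(8392 + \left(- \frac{5}{2}\right)^{2} \cdot 9\right) \left(-23880\right) = \left(8392 + \frac{25}{4} \cdot 9\right) \left(-23880\right) = \left(8392 + \frac{225}{4}\right) \left(-23880\right) = \frac{33793}{4} \left(-23880\right) = -201744210$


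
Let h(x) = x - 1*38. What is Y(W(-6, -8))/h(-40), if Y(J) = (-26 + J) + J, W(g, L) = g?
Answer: 19/39 ≈ 0.48718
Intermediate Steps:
Y(J) = -26 + 2*J
h(x) = -38 + x (h(x) = x - 38 = -38 + x)
Y(W(-6, -8))/h(-40) = (-26 + 2*(-6))/(-38 - 40) = (-26 - 12)/(-78) = -38*(-1/78) = 19/39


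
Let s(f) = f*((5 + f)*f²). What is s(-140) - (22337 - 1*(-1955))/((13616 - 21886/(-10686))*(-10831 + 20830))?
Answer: 89836583481952855948/242513182923 ≈ 3.7044e+8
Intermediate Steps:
s(f) = f³*(5 + f) (s(f) = f*(f²*(5 + f)) = f³*(5 + f))
s(-140) - (22337 - 1*(-1955))/((13616 - 21886/(-10686))*(-10831 + 20830)) = (-140)³*(5 - 140) - (22337 - 1*(-1955))/((13616 - 21886/(-10686))*(-10831 + 20830)) = -2744000*(-135) - (22337 + 1955)/((13616 - 21886*(-1/10686))*9999) = 370440000 - 24292/((13616 + 10943/5343)*9999) = 370440000 - 24292/((72761231/5343)*9999) = 370440000 - 24292/242513182923/1781 = 370440000 - 24292*1781/242513182923 = 370440000 - 1*43264052/242513182923 = 370440000 - 43264052/242513182923 = 89836583481952855948/242513182923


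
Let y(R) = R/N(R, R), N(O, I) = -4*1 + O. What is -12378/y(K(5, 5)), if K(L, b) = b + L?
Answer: -37134/5 ≈ -7426.8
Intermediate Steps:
N(O, I) = -4 + O
K(L, b) = L + b
y(R) = R/(-4 + R)
-12378/y(K(5, 5)) = -12378/((5 + 5)/(-4 + (5 + 5))) = -12378/(10/(-4 + 10)) = -12378/(10/6) = -12378/(10*(⅙)) = -12378/(5/3) = (⅗)*(-12378) = -37134/5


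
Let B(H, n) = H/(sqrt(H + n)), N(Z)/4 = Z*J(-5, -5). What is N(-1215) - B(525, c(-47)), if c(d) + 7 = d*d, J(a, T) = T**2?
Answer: -121500 - 175*sqrt(303)/303 ≈ -1.2151e+5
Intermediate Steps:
c(d) = -7 + d**2 (c(d) = -7 + d*d = -7 + d**2)
N(Z) = 100*Z (N(Z) = 4*(Z*(-5)**2) = 4*(Z*25) = 4*(25*Z) = 100*Z)
B(H, n) = H/sqrt(H + n)
N(-1215) - B(525, c(-47)) = 100*(-1215) - 525/sqrt(525 + (-7 + (-47)**2)) = -121500 - 525/sqrt(525 + (-7 + 2209)) = -121500 - 525/sqrt(525 + 2202) = -121500 - 525/sqrt(2727) = -121500 - 525*sqrt(303)/909 = -121500 - 175*sqrt(303)/303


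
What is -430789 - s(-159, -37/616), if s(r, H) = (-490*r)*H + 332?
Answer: -18763419/44 ≈ -4.2644e+5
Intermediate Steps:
s(r, H) = 332 - 490*H*r (s(r, H) = -490*H*r + 332 = 332 - 490*H*r)
-430789 - s(-159, -37/616) = -430789 - (332 - 490*(-37/616)*(-159)) = -430789 - (332 - 205905/44) = -430789 - 1*(-191297/44) = -430789 + 191297/44 = -18763419/44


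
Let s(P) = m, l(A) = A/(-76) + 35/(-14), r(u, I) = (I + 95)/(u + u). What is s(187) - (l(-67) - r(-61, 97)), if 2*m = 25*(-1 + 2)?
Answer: 58157/4636 ≈ 12.545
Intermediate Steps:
r(u, I) = (95 + I)/(2*u) (r(u, I) = (95 + I)/((2*u)) = (95 + I)*(1/(2*u)) = (95 + I)/(2*u))
l(A) = -5/2 - A/76 (l(A) = A*(-1/76) + 35*(-1/14) = -A/76 - 5/2 = -5/2 - A/76)
m = 25/2 (m = (25*(-1 + 2))/2 = (25*1)/2 = (½)*25 = 25/2 ≈ 12.500)
s(P) = 25/2
s(187) - (l(-67) - r(-61, 97)) = 25/2 - ((-5/2 - 1/76*(-67)) - (95 + 97)/(2*(-61))) = 25/2 - ((-5/2 + 67/76) - (-1)*192/(2*61)) = 25/2 - (-123/76 - 1*(-96/61)) = 25/2 - (-123/76 + 96/61) = 25/2 - 1*(-207/4636) = 25/2 + 207/4636 = 58157/4636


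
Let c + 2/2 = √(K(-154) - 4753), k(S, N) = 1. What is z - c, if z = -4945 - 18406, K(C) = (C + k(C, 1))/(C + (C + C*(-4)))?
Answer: -23350 - I*√112733929/154 ≈ -23350.0 - 68.946*I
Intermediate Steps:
K(C) = -(1 + C)/(2*C) (K(C) = (C + 1)/(C + (C + C*(-4))) = (1 + C)/(C + (C - 4*C)) = (1 + C)/(C - 3*C) = (1 + C)/((-2*C)) = (1 + C)*(-1/(2*C)) = -(1 + C)/(2*C))
z = -23351
c = -1 + I*√112733929/154 (c = -1 + √((½)*(-1 - 1*(-154))/(-154) - 4753) = -1 + √((½)*(-1/154)*(-1 + 154) - 4753) = -1 + √((½)*(-1/154)*153 - 4753) = -1 + √(-153/308 - 4753) = -1 + √(-1464077/308) = -1 + I*√112733929/154 ≈ -1.0 + 68.946*I)
z - c = -23351 - (-1 + I*√112733929/154) = -23351 + (1 - I*√112733929/154) = -23350 - I*√112733929/154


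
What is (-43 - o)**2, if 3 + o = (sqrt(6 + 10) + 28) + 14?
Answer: 7396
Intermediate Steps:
o = 43 (o = -3 + ((sqrt(6 + 10) + 28) + 14) = -3 + ((sqrt(16) + 28) + 14) = -3 + ((4 + 28) + 14) = -3 + (32 + 14) = -3 + 46 = 43)
(-43 - o)**2 = (-43 - 1*43)**2 = (-43 - 43)**2 = (-86)**2 = 7396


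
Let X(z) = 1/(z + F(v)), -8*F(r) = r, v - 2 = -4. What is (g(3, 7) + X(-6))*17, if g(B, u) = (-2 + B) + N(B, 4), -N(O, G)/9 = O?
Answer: -10234/23 ≈ -444.96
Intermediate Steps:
v = -2 (v = 2 - 4 = -2)
N(O, G) = -9*O
F(r) = -r/8
X(z) = 1/(¼ + z) (X(z) = 1/(z - ⅛*(-2)) = 1/(z + ¼) = 1/(¼ + z))
g(B, u) = -2 - 8*B (g(B, u) = (-2 + B) - 9*B = -2 - 8*B)
(g(3, 7) + X(-6))*17 = ((-2 - 8*3) + 4/(1 + 4*(-6)))*17 = ((-2 - 24) + 4/(1 - 24))*17 = (-26 + 4/(-23))*17 = (-26 + 4*(-1/23))*17 = (-26 - 4/23)*17 = -602/23*17 = -10234/23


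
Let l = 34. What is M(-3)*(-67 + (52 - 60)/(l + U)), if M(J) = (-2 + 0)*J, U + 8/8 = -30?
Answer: -418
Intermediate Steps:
U = -31 (U = -1 - 30 = -31)
M(J) = -2*J
M(-3)*(-67 + (52 - 60)/(l + U)) = (-2*(-3))*(-67 + (52 - 60)/(34 - 31)) = 6*(-67 - 8/3) = 6*(-209/3) = -418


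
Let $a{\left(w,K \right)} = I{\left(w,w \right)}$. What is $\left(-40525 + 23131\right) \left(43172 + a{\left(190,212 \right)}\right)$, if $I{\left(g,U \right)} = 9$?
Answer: $-751090314$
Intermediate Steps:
$a{\left(w,K \right)} = 9$
$\left(-40525 + 23131\right) \left(43172 + a{\left(190,212 \right)}\right) = \left(-40525 + 23131\right) \left(43172 + 9\right) = \left(-17394\right) 43181 = -751090314$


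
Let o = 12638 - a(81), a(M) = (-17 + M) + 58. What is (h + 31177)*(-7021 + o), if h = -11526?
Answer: 107982245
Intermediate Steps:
a(M) = 41 + M
o = 12516 (o = 12638 - (41 + 81) = 12638 - 1*122 = 12638 - 122 = 12516)
(h + 31177)*(-7021 + o) = (-11526 + 31177)*(-7021 + 12516) = 19651*5495 = 107982245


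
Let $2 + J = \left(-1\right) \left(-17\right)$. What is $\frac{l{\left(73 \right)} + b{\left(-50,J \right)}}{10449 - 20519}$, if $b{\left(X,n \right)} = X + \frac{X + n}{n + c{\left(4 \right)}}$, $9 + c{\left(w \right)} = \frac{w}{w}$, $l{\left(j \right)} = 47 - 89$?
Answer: $\frac{97}{10070} \approx 0.0096326$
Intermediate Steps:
$J = 15$ ($J = -2 - -17 = -2 + 17 = 15$)
$l{\left(j \right)} = -42$ ($l{\left(j \right)} = 47 - 89 = -42$)
$c{\left(w \right)} = -8$ ($c{\left(w \right)} = -9 + \frac{w}{w} = -9 + 1 = -8$)
$b{\left(X,n \right)} = X + \frac{X + n}{-8 + n}$ ($b{\left(X,n \right)} = X + \frac{X + n}{n - 8} = X + \frac{X + n}{-8 + n}$)
$\frac{l{\left(73 \right)} + b{\left(-50,J \right)}}{10449 - 20519} = \frac{-42 + \frac{15 - -350 - 750}{-8 + 15}}{10449 - 20519} = \frac{-42 + \frac{15 + 350 - 750}{7}}{-10070} = \left(-42 + \frac{1}{7} \left(-385\right)\right) \left(- \frac{1}{10070}\right) = \left(-42 - 55\right) \left(- \frac{1}{10070}\right) = \left(-97\right) \left(- \frac{1}{10070}\right) = \frac{97}{10070}$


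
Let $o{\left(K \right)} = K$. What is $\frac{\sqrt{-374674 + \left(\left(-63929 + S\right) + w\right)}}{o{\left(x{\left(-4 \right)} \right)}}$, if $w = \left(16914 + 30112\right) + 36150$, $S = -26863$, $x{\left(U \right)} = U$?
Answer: $- \frac{i \sqrt{382290}}{4} \approx - 154.57 i$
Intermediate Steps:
$w = 83176$ ($w = 47026 + 36150 = 83176$)
$\frac{\sqrt{-374674 + \left(\left(-63929 + S\right) + w\right)}}{o{\left(x{\left(-4 \right)} \right)}} = \frac{\sqrt{-374674 + \left(\left(-63929 - 26863\right) + 83176\right)}}{-4} = \sqrt{-374674 + \left(-90792 + 83176\right)} \left(- \frac{1}{4}\right) = \sqrt{-374674 - 7616} \left(- \frac{1}{4}\right) = \sqrt{-382290} \left(- \frac{1}{4}\right) = i \sqrt{382290} \left(- \frac{1}{4}\right) = - \frac{i \sqrt{382290}}{4}$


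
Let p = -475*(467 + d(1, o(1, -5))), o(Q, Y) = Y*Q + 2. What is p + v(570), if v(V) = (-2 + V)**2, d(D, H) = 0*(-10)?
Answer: 100799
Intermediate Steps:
o(Q, Y) = 2 + Q*Y (o(Q, Y) = Q*Y + 2 = 2 + Q*Y)
d(D, H) = 0
p = -221825 (p = -475*(467 + 0) = -475*467 = -221825)
p + v(570) = -221825 + (-2 + 570)**2 = -221825 + 568**2 = -221825 + 322624 = 100799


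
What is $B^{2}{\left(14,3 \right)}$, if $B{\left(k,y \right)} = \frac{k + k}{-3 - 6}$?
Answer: $\frac{784}{81} \approx 9.679$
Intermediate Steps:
$B{\left(k,y \right)} = - \frac{2 k}{9}$ ($B{\left(k,y \right)} = \frac{2 k}{-9} = 2 k \left(- \frac{1}{9}\right) = - \frac{2 k}{9}$)
$B^{2}{\left(14,3 \right)} = \left(\left(- \frac{2}{9}\right) 14\right)^{2} = \left(- \frac{28}{9}\right)^{2} = \frac{784}{81}$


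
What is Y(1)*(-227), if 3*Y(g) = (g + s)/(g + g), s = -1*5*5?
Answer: 908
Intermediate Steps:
s = -25 (s = -5*5 = -25)
Y(g) = (-25 + g)/(6*g) (Y(g) = ((g - 25)/(g + g))/3 = ((-25 + g)/((2*g)))/3 = ((-25 + g)*(1/(2*g)))/3 = ((-25 + g)/(2*g))/3 = (-25 + g)/(6*g))
Y(1)*(-227) = ((⅙)*(-25 + 1)/1)*(-227) = ((⅙)*1*(-24))*(-227) = -4*(-227) = 908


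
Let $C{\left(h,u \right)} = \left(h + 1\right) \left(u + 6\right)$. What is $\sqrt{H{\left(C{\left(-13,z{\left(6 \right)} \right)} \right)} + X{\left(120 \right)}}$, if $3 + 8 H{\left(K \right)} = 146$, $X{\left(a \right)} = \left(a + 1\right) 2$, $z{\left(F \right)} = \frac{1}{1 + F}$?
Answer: $\frac{3 \sqrt{462}}{4} \approx 16.121$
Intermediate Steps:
$C{\left(h,u \right)} = \left(1 + h\right) \left(6 + u\right)$
$X{\left(a \right)} = 2 + 2 a$ ($X{\left(a \right)} = \left(1 + a\right) 2 = 2 + 2 a$)
$H{\left(K \right)} = \frac{143}{8}$ ($H{\left(K \right)} = - \frac{3}{8} + \frac{1}{8} \cdot 146 = - \frac{3}{8} + \frac{73}{4} = \frac{143}{8}$)
$\sqrt{H{\left(C{\left(-13,z{\left(6 \right)} \right)} \right)} + X{\left(120 \right)}} = \sqrt{\frac{143}{8} + \left(2 + 2 \cdot 120\right)} = \sqrt{\frac{143}{8} + \left(2 + 240\right)} = \sqrt{\frac{143}{8} + 242} = \sqrt{\frac{2079}{8}} = \frac{3 \sqrt{462}}{4}$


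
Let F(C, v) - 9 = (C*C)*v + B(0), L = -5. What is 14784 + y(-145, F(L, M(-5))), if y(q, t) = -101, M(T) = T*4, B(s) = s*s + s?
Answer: 14683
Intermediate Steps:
B(s) = s + s² (B(s) = s² + s = s + s²)
M(T) = 4*T
F(C, v) = 9 + v*C² (F(C, v) = 9 + ((C*C)*v + 0*(1 + 0)) = 9 + (C²*v + 0*1) = 9 + (v*C² + 0) = 9 + v*C²)
14784 + y(-145, F(L, M(-5))) = 14784 - 101 = 14683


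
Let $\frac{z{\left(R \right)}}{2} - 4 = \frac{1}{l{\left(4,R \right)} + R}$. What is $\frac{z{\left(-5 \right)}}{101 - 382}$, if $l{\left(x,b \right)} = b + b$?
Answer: $- \frac{118}{4215} \approx -0.027995$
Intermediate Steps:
$l{\left(x,b \right)} = 2 b$
$z{\left(R \right)} = 8 + \frac{2}{3 R}$ ($z{\left(R \right)} = 8 + \frac{2}{2 R + R} = 8 + \frac{2}{3 R}$)
$\frac{z{\left(-5 \right)}}{101 - 382} = \frac{8 + \frac{2}{3 \left(-5\right)}}{101 - 382} = \frac{8 + \frac{2}{3} \left(- \frac{1}{5}\right)}{-281} = \left(8 - \frac{2}{15}\right) \left(- \frac{1}{281}\right) = \frac{118}{15} \left(- \frac{1}{281}\right) = - \frac{118}{4215}$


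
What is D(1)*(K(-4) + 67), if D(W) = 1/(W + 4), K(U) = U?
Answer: 63/5 ≈ 12.600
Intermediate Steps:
D(W) = 1/(4 + W)
D(1)*(K(-4) + 67) = (-4 + 67)/(4 + 1) = 63/5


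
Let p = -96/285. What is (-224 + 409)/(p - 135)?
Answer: -17575/12857 ≈ -1.3670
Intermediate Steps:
p = -32/95 (p = -96*1/285 = -32/95 ≈ -0.33684)
(-224 + 409)/(p - 135) = (-224 + 409)/(-32/95 - 135) = 185/(-12857/95) = 185*(-95/12857) = -17575/12857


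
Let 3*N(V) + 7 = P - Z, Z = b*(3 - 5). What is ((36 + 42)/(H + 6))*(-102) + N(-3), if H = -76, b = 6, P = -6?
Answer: 11899/105 ≈ 113.32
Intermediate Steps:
Z = -12 (Z = 6*(3 - 5) = 6*(-2) = -12)
N(V) = -1/3 (N(V) = -7/3 + (-6 - 1*(-12))/3 = -7/3 + (-6 + 12)/3 = -7/3 + (1/3)*6 = -7/3 + 2 = -1/3)
((36 + 42)/(H + 6))*(-102) + N(-3) = ((36 + 42)/(-76 + 6))*(-102) - 1/3 = (78/(-70))*(-102) - 1/3 = (78*(-1/70))*(-102) - 1/3 = -39/35*(-102) - 1/3 = 3978/35 - 1/3 = 11899/105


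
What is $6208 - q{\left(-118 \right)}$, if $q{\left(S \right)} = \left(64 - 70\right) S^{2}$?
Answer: $89752$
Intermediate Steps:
$q{\left(S \right)} = - 6 S^{2}$
$6208 - q{\left(-118 \right)} = 6208 - - 6 \left(-118\right)^{2} = 6208 - \left(-6\right) 13924 = 6208 - -83544 = 6208 + 83544 = 89752$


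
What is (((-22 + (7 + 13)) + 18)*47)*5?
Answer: 3760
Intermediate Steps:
(((-22 + (7 + 13)) + 18)*47)*5 = (((-22 + 20) + 18)*47)*5 = ((-2 + 18)*47)*5 = (16*47)*5 = 752*5 = 3760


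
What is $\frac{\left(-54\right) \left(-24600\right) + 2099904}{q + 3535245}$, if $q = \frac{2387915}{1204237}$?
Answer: $\frac{1032122631012}{1064318805245} \approx 0.96975$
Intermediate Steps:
$q = \frac{2387915}{1204237}$ ($q = 2387915 \cdot \frac{1}{1204237} = \frac{2387915}{1204237} \approx 1.9829$)
$\frac{\left(-54\right) \left(-24600\right) + 2099904}{q + 3535245} = \frac{\left(-54\right) \left(-24600\right) + 2099904}{\frac{2387915}{1204237} + 3535245} = \frac{1328400 + 2099904}{\frac{4257275220980}{1204237}} = 3428304 \cdot \frac{1204237}{4257275220980} = \frac{1032122631012}{1064318805245}$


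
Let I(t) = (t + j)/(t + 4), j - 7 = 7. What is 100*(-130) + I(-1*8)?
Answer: -26003/2 ≈ -13002.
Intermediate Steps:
j = 14 (j = 7 + 7 = 14)
I(t) = (14 + t)/(4 + t) (I(t) = (t + 14)/(t + 4) = (14 + t)/(4 + t))
100*(-130) + I(-1*8) = 100*(-130) + (14 - 1*8)/(4 - 1*8) = -13000 + (14 - 8)/(4 - 8) = -13000 + 6/(-4) = -13000 - ¼*6 = -13000 - 3/2 = -26003/2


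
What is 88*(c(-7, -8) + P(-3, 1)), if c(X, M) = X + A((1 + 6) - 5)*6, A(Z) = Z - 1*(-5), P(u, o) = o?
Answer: 3168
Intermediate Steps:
A(Z) = 5 + Z (A(Z) = Z + 5 = 5 + Z)
c(X, M) = 42 + X (c(X, M) = X + (5 + ((1 + 6) - 5))*6 = X + (5 + (7 - 5))*6 = X + (5 + 2)*6 = X + 7*6 = X + 42 = 42 + X)
88*(c(-7, -8) + P(-3, 1)) = 88*((42 - 7) + 1) = 88*(35 + 1) = 88*36 = 3168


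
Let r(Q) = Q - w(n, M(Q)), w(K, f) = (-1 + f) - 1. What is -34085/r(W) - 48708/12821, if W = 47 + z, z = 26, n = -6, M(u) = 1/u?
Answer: -1892229641/4128362 ≈ -458.35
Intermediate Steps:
M(u) = 1/u
w(K, f) = -2 + f
W = 73 (W = 47 + 26 = 73)
r(Q) = 2 + Q - 1/Q (r(Q) = Q - (-2 + 1/Q) = Q + (2 - 1/Q) = 2 + Q - 1/Q)
-34085/r(W) - 48708/12821 = -34085/(2 + 73 - 1/73) - 48708/12821 = -34085/5474/73 - 48708/12821 = -34085*73/5474 - 48708/12821 = -146365/322 - 48708/12821 = -1892229641/4128362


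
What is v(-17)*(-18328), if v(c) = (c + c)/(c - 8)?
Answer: -623152/25 ≈ -24926.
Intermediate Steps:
v(c) = 2*c/(-8 + c) (v(c) = (2*c)/(-8 + c) = 2*c/(-8 + c))
v(-17)*(-18328) = (2*(-17)/(-8 - 17))*(-18328) = (2*(-17)/(-25))*(-18328) = (2*(-17)*(-1/25))*(-18328) = (34/25)*(-18328) = -623152/25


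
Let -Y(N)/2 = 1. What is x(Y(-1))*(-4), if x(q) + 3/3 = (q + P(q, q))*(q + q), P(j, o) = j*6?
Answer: -220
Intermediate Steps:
P(j, o) = 6*j
Y(N) = -2 (Y(N) = -2*1 = -2)
x(q) = -1 + 14*q² (x(q) = -1 + (q + 6*q)*(q + q) = -1 + (7*q)*(2*q) = -1 + 14*q²)
x(Y(-1))*(-4) = (-1 + 14*(-2)²)*(-4) = (-1 + 14*4)*(-4) = (-1 + 56)*(-4) = 55*(-4) = -220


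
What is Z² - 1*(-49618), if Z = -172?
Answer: 79202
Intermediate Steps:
Z² - 1*(-49618) = (-172)² - 1*(-49618) = 29584 + 49618 = 79202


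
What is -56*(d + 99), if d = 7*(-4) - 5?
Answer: -3696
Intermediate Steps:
d = -33 (d = -28 - 5 = -33)
-56*(d + 99) = -56*(-33 + 99) = -56*66 = -3696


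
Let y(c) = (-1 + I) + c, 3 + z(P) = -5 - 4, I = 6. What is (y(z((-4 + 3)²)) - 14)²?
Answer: 441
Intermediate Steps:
z(P) = -12 (z(P) = -3 + (-5 - 4) = -3 - 9 = -12)
y(c) = 5 + c (y(c) = (-1 + 6) + c = 5 + c)
(y(z((-4 + 3)²)) - 14)² = ((5 - 12) - 14)² = (-7 - 14)² = (-21)² = 441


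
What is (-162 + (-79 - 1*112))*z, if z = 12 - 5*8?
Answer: 9884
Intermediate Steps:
z = -28 (z = 12 - 40 = -28)
(-162 + (-79 - 1*112))*z = (-162 + (-79 - 1*112))*(-28) = (-162 + (-79 - 112))*(-28) = (-162 - 191)*(-28) = -353*(-28) = 9884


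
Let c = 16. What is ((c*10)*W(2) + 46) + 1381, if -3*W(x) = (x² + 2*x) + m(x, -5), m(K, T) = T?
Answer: 1267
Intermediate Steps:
W(x) = 5/3 - 2*x/3 - x²/3 (W(x) = -((x² + 2*x) - 5)/3 = -(-5 + x² + 2*x)/3 = 5/3 - 2*x/3 - x²/3)
((c*10)*W(2) + 46) + 1381 = ((16*10)*(5/3 - ⅔*2 - ⅓*2²) + 46) + 1381 = (160*(5/3 - 4/3 - ⅓*4) + 46) + 1381 = (160*(5/3 - 4/3 - 4/3) + 46) + 1381 = (160*(-1) + 46) + 1381 = (-160 + 46) + 1381 = -114 + 1381 = 1267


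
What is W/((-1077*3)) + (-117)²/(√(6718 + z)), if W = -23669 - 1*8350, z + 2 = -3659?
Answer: 10673/1077 + 4563*√3057/1019 ≈ 257.49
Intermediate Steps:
z = -3661 (z = -2 - 3659 = -3661)
W = -32019 (W = -23669 - 8350 = -32019)
W/((-1077*3)) + (-117)²/(√(6718 + z)) = -32019/((-1077*3)) + (-117)²/(√(6718 - 3661)) = -32019/(-3231) + 13689/(√3057) = -32019*(-1/3231) + 13689*(√3057/3057) = 10673/1077 + 4563*√3057/1019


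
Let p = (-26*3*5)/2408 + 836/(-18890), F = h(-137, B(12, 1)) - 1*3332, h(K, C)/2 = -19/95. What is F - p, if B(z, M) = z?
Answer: -7578594925/2274356 ≈ -3332.2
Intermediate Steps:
h(K, C) = -2/5 (h(K, C) = 2*(-19/95) = 2*(-19*1/95) = 2*(-1/5) = -2/5)
F = -16662/5 (F = -2/5 - 1*3332 = -2/5 - 3332 = -16662/5 ≈ -3332.4)
p = -2345047/11371780 (p = -78*5*(1/2408) + 836*(-1/18890) = -390*1/2408 - 418/9445 = -195/1204 - 418/9445 = -2345047/11371780 ≈ -0.20622)
F - p = -16662/5 - 1*(-2345047/11371780) = -16662/5 + 2345047/11371780 = -7578594925/2274356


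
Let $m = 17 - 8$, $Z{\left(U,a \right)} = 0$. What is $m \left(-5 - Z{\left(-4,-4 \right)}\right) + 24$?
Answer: $-21$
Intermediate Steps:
$m = 9$
$m \left(-5 - Z{\left(-4,-4 \right)}\right) + 24 = 9 \left(-5 - 0\right) + 24 = 9 \left(-5 + 0\right) + 24 = 9 \left(-5\right) + 24 = -45 + 24 = -21$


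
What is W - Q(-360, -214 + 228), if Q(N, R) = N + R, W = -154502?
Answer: -154156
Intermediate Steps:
W - Q(-360, -214 + 228) = -154502 - (-360 + (-214 + 228)) = -154502 - (-360 + 14) = -154502 - 1*(-346) = -154502 + 346 = -154156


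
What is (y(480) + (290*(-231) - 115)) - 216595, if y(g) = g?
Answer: -283220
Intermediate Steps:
(y(480) + (290*(-231) - 115)) - 216595 = (480 + (290*(-231) - 115)) - 216595 = (480 + (-66990 - 115)) - 216595 = (480 - 67105) - 216595 = -66625 - 216595 = -283220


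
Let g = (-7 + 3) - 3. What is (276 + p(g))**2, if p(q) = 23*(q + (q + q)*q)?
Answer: 5612161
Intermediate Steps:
g = -7 (g = -4 - 3 = -7)
p(q) = 23*q + 46*q**2 (p(q) = 23*(q + (2*q)*q) = 23*(q + 2*q**2) = 23*q + 46*q**2)
(276 + p(g))**2 = (276 + 23*(-7)*(1 + 2*(-7)))**2 = (276 + 23*(-7)*(1 - 14))**2 = (276 + 23*(-7)*(-13))**2 = (276 + 2093)**2 = 2369**2 = 5612161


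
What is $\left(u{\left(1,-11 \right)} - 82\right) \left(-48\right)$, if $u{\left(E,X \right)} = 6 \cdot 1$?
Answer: $3648$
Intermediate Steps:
$u{\left(E,X \right)} = 6$
$\left(u{\left(1,-11 \right)} - 82\right) \left(-48\right) = \left(6 - 82\right) \left(-48\right) = \left(-76\right) \left(-48\right) = 3648$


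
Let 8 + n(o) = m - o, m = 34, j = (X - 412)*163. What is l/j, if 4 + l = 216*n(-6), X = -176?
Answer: -1727/23961 ≈ -0.072075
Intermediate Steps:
j = -95844 (j = (-176 - 412)*163 = -588*163 = -95844)
n(o) = 26 - o (n(o) = -8 + (34 - o) = 26 - o)
l = 6908 (l = -4 + 216*(26 - 1*(-6)) = -4 + 216*(26 + 6) = -4 + 216*32 = -4 + 6912 = 6908)
l/j = 6908/(-95844) = 6908*(-1/95844) = -1727/23961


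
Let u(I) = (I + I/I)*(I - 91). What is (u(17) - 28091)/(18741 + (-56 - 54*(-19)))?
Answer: -29423/19711 ≈ -1.4927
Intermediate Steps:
u(I) = (1 + I)*(-91 + I) (u(I) = (I + 1)*(-91 + I) = (1 + I)*(-91 + I))
(u(17) - 28091)/(18741 + (-56 - 54*(-19))) = ((-91 + 17**2 - 90*17) - 28091)/(18741 + (-56 - 54*(-19))) = ((-91 + 289 - 1530) - 28091)/(18741 + (-56 + 1026)) = (-1332 - 28091)/(18741 + 970) = -29423/19711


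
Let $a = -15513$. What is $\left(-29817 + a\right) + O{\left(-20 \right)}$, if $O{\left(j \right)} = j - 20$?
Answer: $-45370$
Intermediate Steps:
$O{\left(j \right)} = -20 + j$ ($O{\left(j \right)} = j - 20 = -20 + j$)
$\left(-29817 + a\right) + O{\left(-20 \right)} = \left(-29817 - 15513\right) - 40 = -45330 - 40 = -45370$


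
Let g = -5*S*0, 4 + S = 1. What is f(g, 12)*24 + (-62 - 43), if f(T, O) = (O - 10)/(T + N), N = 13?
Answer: -1317/13 ≈ -101.31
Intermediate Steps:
S = -3 (S = -4 + 1 = -3)
g = 0 (g = -5*(-3)*0 = 15*0 = 0)
f(T, O) = (-10 + O)/(13 + T) (f(T, O) = (O - 10)/(T + 13) = (-10 + O)/(13 + T))
f(g, 12)*24 + (-62 - 43) = ((-10 + 12)/(13 + 0))*24 + (-62 - 43) = (2/13)*24 - 105 = 48/13 - 105 = -1317/13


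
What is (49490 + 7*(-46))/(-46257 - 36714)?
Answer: -16/27 ≈ -0.59259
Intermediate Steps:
(49490 + 7*(-46))/(-46257 - 36714) = (49490 - 322)/(-82971) = 49168*(-1/82971) = -16/27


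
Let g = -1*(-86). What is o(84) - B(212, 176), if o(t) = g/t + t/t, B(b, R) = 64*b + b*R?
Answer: -2136875/42 ≈ -50878.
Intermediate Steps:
g = 86
B(b, R) = 64*b + R*b
o(t) = 1 + 86/t (o(t) = 86/t + t/t = 86/t + 1 = 1 + 86/t)
o(84) - B(212, 176) = (86 + 84)/84 - 212*(64 + 176) = (1/84)*170 - 212*240 = 85/42 - 1*50880 = 85/42 - 50880 = -2136875/42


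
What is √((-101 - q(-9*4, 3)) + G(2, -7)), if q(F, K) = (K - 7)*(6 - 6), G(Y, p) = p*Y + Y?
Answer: I*√113 ≈ 10.63*I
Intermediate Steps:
G(Y, p) = Y + Y*p (G(Y, p) = Y*p + Y = Y + Y*p)
q(F, K) = 0 (q(F, K) = (-7 + K)*0 = 0)
√((-101 - q(-9*4, 3)) + G(2, -7)) = √((-101 - 1*0) + 2*(1 - 7)) = √((-101 + 0) + 2*(-6)) = √(-101 - 12) = √(-113) = I*√113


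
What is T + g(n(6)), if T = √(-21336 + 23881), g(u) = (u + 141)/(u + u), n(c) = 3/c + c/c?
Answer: 95/2 + √2545 ≈ 97.948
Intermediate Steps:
n(c) = 1 + 3/c (n(c) = 3/c + 1 = 1 + 3/c)
g(u) = (141 + u)/(2*u) (g(u) = (141 + u)/((2*u)) = (141 + u)*(1/(2*u)) = (141 + u)/(2*u))
T = √2545 ≈ 50.448
T + g(n(6)) = √2545 + (141 + (3 + 6)/6)/(2*(((3 + 6)/6))) = √2545 + (141 + (⅙)*9)/(2*(((⅙)*9))) = √2545 + (141 + 3/2)/(2*(3/2)) = √2545 + (½)*(⅔)*(285/2) = √2545 + 95/2 = 95/2 + √2545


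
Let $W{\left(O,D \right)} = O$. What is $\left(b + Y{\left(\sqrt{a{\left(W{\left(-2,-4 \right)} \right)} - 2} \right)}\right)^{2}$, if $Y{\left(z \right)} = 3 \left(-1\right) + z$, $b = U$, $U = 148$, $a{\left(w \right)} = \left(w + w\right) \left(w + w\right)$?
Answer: $\left(145 + \sqrt{14}\right)^{2} \approx 22124.0$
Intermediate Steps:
$a{\left(w \right)} = 4 w^{2}$ ($a{\left(w \right)} = 2 w 2 w = 4 w^{2}$)
$b = 148$
$Y{\left(z \right)} = -3 + z$
$\left(b + Y{\left(\sqrt{a{\left(W{\left(-2,-4 \right)} \right)} - 2} \right)}\right)^{2} = \left(148 - \left(3 - \sqrt{4 \left(-2\right)^{2} - 2}\right)\right)^{2} = \left(148 - \left(3 - \sqrt{4 \cdot 4 - 2}\right)\right)^{2} = \left(148 - \left(3 - \sqrt{16 - 2}\right)\right)^{2} = \left(148 - \left(3 - \sqrt{14}\right)\right)^{2} = \left(145 + \sqrt{14}\right)^{2}$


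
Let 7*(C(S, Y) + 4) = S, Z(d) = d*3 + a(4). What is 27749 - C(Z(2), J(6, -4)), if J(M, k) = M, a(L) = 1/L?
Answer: 777059/28 ≈ 27752.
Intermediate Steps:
Z(d) = ¼ + 3*d (Z(d) = d*3 + 1/4 = 3*d + ¼ = ¼ + 3*d)
C(S, Y) = -4 + S/7
27749 - C(Z(2), J(6, -4)) = 27749 - (-4 + (¼ + 3*2)/7) = 27749 - (-4 + (¼ + 6)/7) = 27749 - (-4 + (⅐)*(25/4)) = 27749 - (-4 + 25/28) = 27749 - 1*(-87/28) = 27749 + 87/28 = 777059/28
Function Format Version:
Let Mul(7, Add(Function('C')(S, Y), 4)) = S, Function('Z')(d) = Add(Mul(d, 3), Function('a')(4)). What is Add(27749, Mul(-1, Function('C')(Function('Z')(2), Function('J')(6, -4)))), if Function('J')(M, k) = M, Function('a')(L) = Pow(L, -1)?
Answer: Rational(777059, 28) ≈ 27752.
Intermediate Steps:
Function('Z')(d) = Add(Rational(1, 4), Mul(3, d)) (Function('Z')(d) = Add(Mul(d, 3), Pow(4, -1)) = Add(Mul(3, d), Rational(1, 4)) = Add(Rational(1, 4), Mul(3, d)))
Function('C')(S, Y) = Add(-4, Mul(Rational(1, 7), S))
Add(27749, Mul(-1, Function('C')(Function('Z')(2), Function('J')(6, -4)))) = Add(27749, Mul(-1, Add(-4, Mul(Rational(1, 7), Add(Rational(1, 4), Mul(3, 2)))))) = Add(27749, Mul(-1, Add(-4, Mul(Rational(1, 7), Add(Rational(1, 4), 6))))) = Add(27749, Mul(-1, Add(-4, Mul(Rational(1, 7), Rational(25, 4))))) = Add(27749, Mul(-1, Add(-4, Rational(25, 28)))) = Add(27749, Mul(-1, Rational(-87, 28))) = Add(27749, Rational(87, 28)) = Rational(777059, 28)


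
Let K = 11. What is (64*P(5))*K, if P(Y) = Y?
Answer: 3520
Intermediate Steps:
(64*P(5))*K = (64*5)*11 = 320*11 = 3520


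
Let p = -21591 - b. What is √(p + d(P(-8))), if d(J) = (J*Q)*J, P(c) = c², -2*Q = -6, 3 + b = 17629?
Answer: I*√26929 ≈ 164.1*I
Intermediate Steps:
b = 17626 (b = -3 + 17629 = 17626)
Q = 3 (Q = -½*(-6) = 3)
p = -39217 (p = -21591 - 1*17626 = -21591 - 17626 = -39217)
d(J) = 3*J² (d(J) = (J*3)*J = (3*J)*J = 3*J²)
√(p + d(P(-8))) = √(-39217 + 3*((-8)²)²) = √(-39217 + 3*64²) = √(-39217 + 3*4096) = √(-39217 + 12288) = √(-26929) = I*√26929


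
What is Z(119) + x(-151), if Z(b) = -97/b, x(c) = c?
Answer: -18066/119 ≈ -151.82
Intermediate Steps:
Z(119) + x(-151) = -97/119 - 151 = -18066/119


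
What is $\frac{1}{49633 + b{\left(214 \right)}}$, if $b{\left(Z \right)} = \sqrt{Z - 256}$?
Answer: $\frac{49633}{2463434731} - \frac{i \sqrt{42}}{2463434731} \approx 2.0148 \cdot 10^{-5} - 2.6308 \cdot 10^{-9} i$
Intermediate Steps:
$b{\left(Z \right)} = \sqrt{-256 + Z}$
$\frac{1}{49633 + b{\left(214 \right)}} = \frac{1}{49633 + \sqrt{-256 + 214}} = \frac{1}{49633 + \sqrt{-42}} = \frac{1}{49633 + i \sqrt{42}}$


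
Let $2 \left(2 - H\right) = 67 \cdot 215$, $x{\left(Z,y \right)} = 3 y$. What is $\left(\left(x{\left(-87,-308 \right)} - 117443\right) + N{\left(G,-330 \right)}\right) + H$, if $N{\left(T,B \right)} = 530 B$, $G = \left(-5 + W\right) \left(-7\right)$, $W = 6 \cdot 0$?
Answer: $- \frac{600935}{2} \approx -3.0047 \cdot 10^{5}$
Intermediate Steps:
$W = 0$
$G = 35$ ($G = \left(-5 + 0\right) \left(-7\right) = \left(-5\right) \left(-7\right) = 35$)
$H = - \frac{14401}{2}$ ($H = 2 - \frac{67 \cdot 215}{2} = 2 - \frac{14405}{2} = - \frac{14401}{2} \approx -7200.5$)
$\left(\left(x{\left(-87,-308 \right)} - 117443\right) + N{\left(G,-330 \right)}\right) + H = \left(\left(3 \left(-308\right) - 117443\right) + 530 \left(-330\right)\right) - \frac{14401}{2} = \left(\left(-924 - 117443\right) - 174900\right) - \frac{14401}{2} = \left(-118367 - 174900\right) - \frac{14401}{2} = -293267 - \frac{14401}{2} = - \frac{600935}{2}$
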